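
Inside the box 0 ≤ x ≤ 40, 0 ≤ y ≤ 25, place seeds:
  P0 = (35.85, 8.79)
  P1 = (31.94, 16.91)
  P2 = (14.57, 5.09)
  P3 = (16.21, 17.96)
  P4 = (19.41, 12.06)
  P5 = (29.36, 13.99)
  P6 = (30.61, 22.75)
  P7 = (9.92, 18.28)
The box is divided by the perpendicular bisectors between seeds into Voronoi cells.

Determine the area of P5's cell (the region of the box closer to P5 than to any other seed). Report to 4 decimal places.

Area of P5's cell: 82.5702

1. box [0,40]×[0,25]: [(0, 0) (40, 0) (40, 25) (0, 25)]
2. ⊥bis P5·P0 via (32.605,11.39): [(0, 0) (23.479, 0) (40, 20.6195) (40, 25) (0, 25)]  |A|=829.672
3. ⊥bis P5·P1 via (30.65,15.45): [(0, 0) (23.479, 0) (33.6993, 12.7558) (19.8415, 25) (0, 25)]  |A|=692.459
4. ⊥bis P5·P2 via (21.965,9.54): [(25.8928, 3.0127) (33.6993, 12.7558) (19.8415, 25) (12.6618, 25)]  |A|=194.2312
5. ⊥bis P5·P3 via (22.785,15.975): [(21.2174, 10.7824) (25.8928, 3.0127) (33.6993, 12.7558) (24.3161, 21.0464)]  |A|=114.1035
6. ⊥bis P5·P4 via (24.385,13.025): [(23.4107, 18.0477) (26.2424, 3.449) (33.6993, 12.7558) (24.3161, 21.0464)]  |A|=85.4286
7. ⊥bis P5·P6 via (29.985,18.37): [(23.7756, 19.2561) (23.4107, 18.0477) (26.2424, 3.449) (33.6993, 12.7558) (26.8368, 18.8192)]  |A|=82.5702
8. ⊥bis P5·P7 via (19.64,16.135): [(23.7756, 19.2561) (23.4107, 18.0477) (26.2424, 3.449) (33.6993, 12.7558) (26.8368, 18.8192)]  |A|=82.5702
9. canonical 5-gon: [(23.7756, 19.2561) (23.4107, 18.0477) (26.2424, 3.449) (33.6993, 12.7558) (26.8368, 18.8192)]
10. shoelace: 82.5702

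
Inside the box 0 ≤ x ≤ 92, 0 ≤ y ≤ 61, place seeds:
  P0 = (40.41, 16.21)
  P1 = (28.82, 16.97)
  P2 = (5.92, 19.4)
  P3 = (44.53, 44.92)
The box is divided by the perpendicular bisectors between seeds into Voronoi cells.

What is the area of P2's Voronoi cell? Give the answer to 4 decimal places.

1. box [0,92]×[0,61]: [(0, 0) (92, 0) (92, 61) (0, 61)]
2. ⊥bis P2·P0 via (23.165,17.805): [(0, 0) (21.5182, 0) (27.1601, 61) (0, 61)]  |A|=1484.6892
3. ⊥bis P2·P1 via (17.37,18.185): [(0, 0) (15.4403, 0) (21.9133, 61) (0, 61)]  |A|=1139.2841
4. ⊥bis P2·P3 via (25.225,32.16): [(0, 0) (15.4403, 0) (19.7344, 40.4669) (6.1627, 61) (0, 61)]  |A|=977.5798
5. canonical 5-gon: [(0, 0) (15.4403, 0) (19.7344, 40.4669) (6.1627, 61) (0, 61)]
6. shoelace: 977.5798

Area of P2's cell: 977.5798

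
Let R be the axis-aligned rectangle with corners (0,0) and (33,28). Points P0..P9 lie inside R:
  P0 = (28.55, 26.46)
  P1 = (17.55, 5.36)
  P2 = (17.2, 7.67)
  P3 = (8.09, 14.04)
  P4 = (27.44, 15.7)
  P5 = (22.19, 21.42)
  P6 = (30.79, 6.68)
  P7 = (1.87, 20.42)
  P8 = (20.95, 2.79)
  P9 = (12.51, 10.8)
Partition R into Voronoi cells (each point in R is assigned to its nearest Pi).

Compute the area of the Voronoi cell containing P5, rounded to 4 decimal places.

Area of P5's cell: 141.9790

1. box [0,33]×[0,28]: [(0, 0) (33, 0) (33, 28) (0, 28)]
2. ⊥bis P5·P0 via (25.37,23.94): [(0, 0) (33, 0) (33, 14.3117) (22.1526, 28) (0, 28)]  |A|=849.7589
3. ⊥bis P5·P1 via (19.87,13.39): [(0, 19.1308) (33, 9.5965) (33, 14.3117) (22.1526, 28) (0, 28)]  |A|=375.7585
4. ⊥bis P5·P2 via (19.695,14.545): [(0, 21.6925) (33, 9.7165) (33, 14.3117) (22.1526, 28) (0, 28)]  |A|=331.5106
5. ⊥bis P5·P3 via (15.14,17.73): [(16.1298, 15.8388) (33, 9.7165) (33, 14.3117) (22.1526, 28) (9.7646, 28)]  |A|=221.2663
6. ⊥bis P5·P4 via (24.815,18.56): [(16.1298, 15.8388) (20.2293, 14.3511) (27.6045, 21.1203) (22.1526, 28) (9.7646, 28)]  |A|=148.5554
7. ⊥bis P5·P6 via (26.49,14.05): [(16.1298, 15.8388) (20.2293, 14.3511) (27.6045, 21.1203) (22.1526, 28) (9.7646, 28)]  |A|=148.5554
8. ⊥bis P5·P7 via (12.03,20.92): [(11.8805, 23.9575) (16.1298, 15.8388) (20.2293, 14.3511) (27.6045, 21.1203) (22.1526, 28) (11.6816, 28)]  |A|=144.6808
9. ⊥bis P5·P8 via (21.57,12.105): [(11.8805, 23.9575) (16.1298, 15.8388) (20.2293, 14.3511) (27.6045, 21.1203) (22.1526, 28) (11.6816, 28)]  |A|=144.6808
10. ⊥bis P5·P9 via (17.35,16.11): [(11.8805, 23.9575) (14.7452, 18.4842) (18.6515, 14.9237) (20.2293, 14.3511) (27.6045, 21.1203) (22.1526, 28) (11.6816, 28)]  |A|=141.979
11. canonical 7-gon: [(11.8805, 23.9575) (14.7452, 18.4842) (18.6515, 14.9237) (20.2293, 14.3511) (27.6045, 21.1203) (22.1526, 28) (11.6816, 28)]
12. shoelace: 141.979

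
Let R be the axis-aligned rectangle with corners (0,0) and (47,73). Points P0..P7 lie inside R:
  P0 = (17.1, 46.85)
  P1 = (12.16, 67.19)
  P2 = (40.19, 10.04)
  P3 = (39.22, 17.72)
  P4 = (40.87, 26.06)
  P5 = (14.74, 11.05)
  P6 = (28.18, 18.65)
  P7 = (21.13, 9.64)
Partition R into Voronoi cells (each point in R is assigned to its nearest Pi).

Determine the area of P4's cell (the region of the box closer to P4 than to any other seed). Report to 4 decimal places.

Area of P4's cell: 424.4273

1. box [0,47]×[0,73]: [(0, 0) (47, 0) (47, 73) (0, 73)]
2. ⊥bis P4·P0 via (28.985,36.455): [(0, 3.3153) (0, 0) (47, 0) (47, 57.0522)]  |A|=1418.6381
3. ⊥bis P4·P1 via (26.515,46.625): [(0, 3.3153) (0, 0) (47, 0) (47, 57.0522)]  |A|=1418.6381
4. ⊥bis P4·P2 via (40.53,18.05): [(13.8769, 19.1813) (47, 17.7754) (47, 57.0522)]  |A|=650.4857
5. ⊥bis P4·P3 via (40.045,21.89): [(19.7567, 25.9039) (47, 20.514) (47, 57.0522)]  |A|=497.7117
6. ⊥bis P4·P5 via (27.805,18.555): [(22.0665, 28.5448) (24.0742, 25.0497) (47, 20.514) (47, 57.0522)]  |A|=491.024
7. ⊥bis P4·P6 via (34.525,22.355): [(27.3699, 34.6084) (34.111, 23.064) (47, 20.514) (47, 57.0522)]  |A|=424.4273
8. ⊥bis P4·P7 via (31,17.85): [(27.3699, 34.6084) (34.111, 23.064) (47, 20.514) (47, 57.0522)]  |A|=424.4273
9. canonical 4-gon: [(27.3699, 34.6084) (34.111, 23.064) (47, 20.514) (47, 57.0522)]
10. shoelace: 424.4273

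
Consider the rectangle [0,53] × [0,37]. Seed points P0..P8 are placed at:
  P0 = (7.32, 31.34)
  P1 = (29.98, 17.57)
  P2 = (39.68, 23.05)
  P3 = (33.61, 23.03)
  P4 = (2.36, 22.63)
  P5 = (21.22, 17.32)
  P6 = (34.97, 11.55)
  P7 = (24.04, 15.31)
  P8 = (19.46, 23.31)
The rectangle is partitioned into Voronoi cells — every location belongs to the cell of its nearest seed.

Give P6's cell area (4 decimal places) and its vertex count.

1. box [0,53]×[0,37]: [(0, 0) (53, 0) (53, 37) (0, 37)]
2. ⊥bis P6·P0 via (21.145,21.445): [(5.7961, 0) (53, 0) (53, 37) (32.2782, 37)]  |A|=1256.6248
3. ⊥bis P6·P1 via (32.475,14.56): [(14.9096, 0) (53, 0) (53, 31.5732)]  |A|=601.3184
4. ⊥bis P6·P2 via (37.325,17.3): [(36.2913, 17.7234) (14.9096, 0) (53, 0) (53, 10.8801)]  |A|=428.4405
5. ⊥bis P6·P3 via (34.29,17.29): [(36.663, 17.5711) (36.0151, 17.4944) (14.9096, 0) (53, 0) (53, 10.8801)]  |A|=428.3769
6. ⊥bis P6·P4 via (18.665,17.09): [(36.663, 17.5711) (36.0151, 17.4944) (14.9096, 0) (53, 0) (53, 10.8801)]  |A|=428.3769
7. ⊥bis P6·P5 via (28.095,14.435): [(36.663, 17.5711) (36.0151, 17.4944) (25.8393, 9.0597) (22.0375, 0) (53, 0) (53, 10.8801)]  |A|=396.0886
8. ⊥bis P6·P7 via (29.505,13.43): [(36.663, 17.5711) (36.0151, 17.4944) (28.8641, 11.5669) (24.885, 0) (53, 0) (53, 10.8801)]  |A|=370.6849
9. ⊥bis P6·P8 via (27.215,17.43): [(36.663, 17.5711) (36.0151, 17.4944) (28.8641, 11.5669) (24.885, 0) (53, 0) (53, 10.8801)]  |A|=370.6849
10. canonical 6-gon: [(36.663, 17.5711) (36.0151, 17.4944) (28.8641, 11.5669) (24.885, 0) (53, 0) (53, 10.8801)]
11. shoelace: 370.6849

Area of P6's cell: 370.6849 (6 vertices)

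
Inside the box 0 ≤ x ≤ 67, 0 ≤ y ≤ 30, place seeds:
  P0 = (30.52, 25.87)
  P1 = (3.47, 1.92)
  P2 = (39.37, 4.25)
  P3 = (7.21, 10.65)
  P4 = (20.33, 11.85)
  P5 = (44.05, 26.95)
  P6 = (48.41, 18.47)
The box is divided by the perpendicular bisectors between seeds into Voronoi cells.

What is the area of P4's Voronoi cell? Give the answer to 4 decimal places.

1. box [0,67]×[0,30]: [(0, 0) (67, 0) (67, 30) (0, 30)]
2. ⊥bis P4·P0 via (25.425,18.86): [(0, 0) (51.3737, 0) (10.0979, 30) (0, 30)]  |A|=922.0744
3. ⊥bis P4·P1 via (11.9,6.885): [(0, 27.0898) (15.955, 0) (51.3737, 0) (10.0979, 30) (0, 30)]  |A|=705.9647
4. ⊥bis P4·P2 via (29.85,8.05): [(0, 27.0898) (15.955, 0) (26.6368, 0) (32.1995, 13.9362) (10.0979, 30) (0, 30)]  |A|=533.5958
5. ⊥bis P4·P3 via (13.77,11.25): [(14.5864, 2.3238) (15.955, 0) (26.6368, 0) (32.1995, 13.9362) (12.1944, 28.4762)]  |A|=347.0431
6. ⊥bis P4·P5 via (32.19,19.4): [(14.5864, 2.3238) (15.955, 0) (26.6368, 0) (32.1995, 13.9362) (12.1944, 28.4762)]  |A|=347.0431
7. ⊥bis P4·P6 via (34.37,15.16): [(14.5864, 2.3238) (15.955, 0) (26.6368, 0) (32.1995, 13.9362) (12.1944, 28.4762)]  |A|=347.0431
8. canonical 5-gon: [(14.5864, 2.3238) (15.955, 0) (26.6368, 0) (32.1995, 13.9362) (12.1944, 28.4762)]
9. shoelace: 347.0431

Area of P4's cell: 347.0431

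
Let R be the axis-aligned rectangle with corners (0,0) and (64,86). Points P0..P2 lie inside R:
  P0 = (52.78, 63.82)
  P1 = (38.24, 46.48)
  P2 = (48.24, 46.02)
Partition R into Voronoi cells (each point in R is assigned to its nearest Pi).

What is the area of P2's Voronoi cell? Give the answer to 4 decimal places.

1. box [0,64]×[0,86]: [(0, 0) (64, 0) (64, 86) (0, 86)]
2. ⊥bis P2·P0 via (50.51,54.92): [(0, 67.8029) (0, 0) (64, 0) (64, 51.4793)]  |A|=3817.0298
3. ⊥bis P2·P1 via (43.24,46.25): [(43.7185, 56.6522) (41.1125, 0) (64, 0) (64, 51.4793)]  |A|=1170.3524
4. canonical 4-gon: [(43.7185, 56.6522) (41.1125, 0) (64, 0) (64, 51.4793)]
5. shoelace: 1170.3524

Area of P2's cell: 1170.3524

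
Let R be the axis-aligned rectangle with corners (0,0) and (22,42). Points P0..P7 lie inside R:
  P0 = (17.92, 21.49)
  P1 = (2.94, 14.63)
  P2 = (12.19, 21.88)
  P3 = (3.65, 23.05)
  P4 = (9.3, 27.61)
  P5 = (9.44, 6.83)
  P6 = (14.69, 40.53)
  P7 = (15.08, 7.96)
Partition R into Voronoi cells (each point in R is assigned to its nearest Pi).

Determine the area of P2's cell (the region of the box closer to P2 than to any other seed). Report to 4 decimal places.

1. box [0,22]×[0,42]: [(0, 0) (22, 0) (22, 42) (0, 42)]
2. ⊥bis P2·P0 via (15.055,21.685): [(0, 0) (13.5791, 0) (16.4377, 42) (0, 42)]  |A|=630.3518
3. ⊥bis P2·P1 via (7.565,18.255): [(0, 27.9069) (14.2417, 9.7364) (16.4377, 42) (0, 42)]  |A|=365.5249
4. ⊥bis P2·P3 via (7.92,22.465): [(7.3762, 18.4959) (14.2417, 9.7364) (16.4377, 42) (10.5963, 42)]  |A|=189.019
5. ⊥bis P2·P4 via (10.745,24.745): [(8.0459, 23.3837) (7.3762, 18.4959) (14.2417, 9.7364) (15.4239, 27.1049)]  |A|=81.5845
6. ⊥bis P2·P5 via (10.815,14.355): [(8.0459, 23.3837) (7.3762, 18.4959) (10.5895, 14.3962) (14.5101, 13.6798) (15.4239, 27.1049)]  |A|=73.7579
7. ⊥bis P2·P6 via (13.44,31.205): [(8.0459, 23.3837) (7.3762, 18.4959) (10.5895, 14.3962) (14.5101, 13.6798) (15.4239, 27.1049)]  |A|=73.7579
8. ⊥bis P2·P7 via (13.635,14.92): [(8.0459, 23.3837) (7.3762, 18.4959) (10.5895, 14.3962) (10.8675, 14.3454) (14.6083, 15.1221) (15.4239, 27.1049)]  |A|=71.0984
9. canonical 6-gon: [(8.0459, 23.3837) (7.3762, 18.4959) (10.5895, 14.3962) (10.8675, 14.3454) (14.6083, 15.1221) (15.4239, 27.1049)]
10. shoelace: 71.0984

Area of P2's cell: 71.0984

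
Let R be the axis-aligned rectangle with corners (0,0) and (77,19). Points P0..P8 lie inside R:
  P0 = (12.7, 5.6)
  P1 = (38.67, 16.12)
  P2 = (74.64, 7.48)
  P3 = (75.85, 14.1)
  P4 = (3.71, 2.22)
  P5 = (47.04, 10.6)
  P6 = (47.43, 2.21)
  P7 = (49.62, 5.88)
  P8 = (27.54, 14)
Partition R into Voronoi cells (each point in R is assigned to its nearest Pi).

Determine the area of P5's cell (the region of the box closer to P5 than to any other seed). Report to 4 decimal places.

Area of P5's cell: 165.0916

1. box [0,77]×[0,19]: [(0, 0) (77, 0) (77, 19) (0, 19)]
2. ⊥bis P5·P0 via (29.87,8.1): [(31.0494, 0) (77, 0) (77, 19) (28.2829, 19)]  |A|=899.343
3. ⊥bis P5·P1 via (42.855,13.36): [(34.0441, 0) (77, 0) (77, 19) (46.5746, 19)]  |A|=697.1226
4. ⊥bis P5·P2 via (60.84,9.04): [(34.0441, 0) (59.8181, 0) (61.9659, 19) (46.5746, 19)]  |A|=391.0706
5. ⊥bis P5·P3 via (61.445,12.35): [(34.0441, 0) (59.8181, 0) (61.3254, 13.3342) (60.6371, 19) (46.5746, 19)]  |A|=387.3063
6. ⊥bis P5·P4 via (25.375,6.41): [(34.0441, 0) (59.8181, 0) (61.3254, 13.3342) (60.6371, 19) (46.5746, 19)]  |A|=387.3063
7. ⊥bis P5·P6 via (47.235,6.405): [(37.9846, 5.975) (60.6124, 7.0268) (61.3254, 13.3342) (60.6371, 19) (46.5746, 19)]  |A|=231.2232
8. ⊥bis P5·P7 via (48.33,8.24): [(37.9846, 5.975) (44.7627, 6.2901) (61.0965, 15.2183) (60.6371, 19) (46.5746, 19)]  |A|=165.0916
9. ⊥bis P5·P8 via (37.29,12.3): [(37.9846, 5.975) (44.7627, 6.2901) (61.0965, 15.2183) (60.6371, 19) (46.5746, 19)]  |A|=165.0916
10. canonical 5-gon: [(37.9846, 5.975) (44.7627, 6.2901) (61.0965, 15.2183) (60.6371, 19) (46.5746, 19)]
11. shoelace: 165.0916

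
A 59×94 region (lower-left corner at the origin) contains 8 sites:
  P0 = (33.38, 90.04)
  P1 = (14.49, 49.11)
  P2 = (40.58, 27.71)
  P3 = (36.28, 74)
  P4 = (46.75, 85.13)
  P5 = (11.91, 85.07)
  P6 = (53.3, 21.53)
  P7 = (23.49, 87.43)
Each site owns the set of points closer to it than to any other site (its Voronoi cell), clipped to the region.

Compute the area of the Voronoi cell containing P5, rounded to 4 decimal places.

1. box [0,59]×[0,94]: [(0, 0) (59, 0) (59, 94) (0, 94)]
2. ⊥bis P5·P0 via (22.645,87.555): [(0, 0) (42.9127, 0) (21.1531, 94) (0, 94)]  |A|=3011.0932
3. ⊥bis P5·P1 via (13.2,67.09): [(0, 66.1429) (27.1507, 68.0909) (21.1531, 94) (0, 94)]  |A|=652.1971
4. ⊥bis P5·P2 via (26.245,56.39): [(0, 66.1429) (27.1507, 68.0909) (21.1531, 94) (0, 94)]  |A|=652.1971
5. ⊥bis P5·P3 via (24.095,79.535): [(0, 66.1429) (18.6185, 67.4788) (24.3643, 80.1278) (21.1531, 94) (0, 94)]  |A|=599.9938
6. ⊥bis P5·P4 via (29.33,85.1): [(0, 66.1429) (18.6185, 67.4788) (24.3643, 80.1278) (21.1531, 94) (0, 94)]  |A|=599.9938
7. ⊥bis P5·P6 via (32.605,53.3): [(0, 66.1429) (18.6185, 67.4788) (24.3643, 80.1278) (21.1531, 94) (0, 94)]  |A|=599.9938
8. ⊥bis P5·P7 via (17.7,86.25): [(0, 66.1429) (18.6185, 67.4788) (20.6252, 71.8965) (16.1206, 94) (0, 94)]  |A|=505.225
9. canonical 5-gon: [(0, 66.1429) (18.6185, 67.4788) (20.6252, 71.8965) (16.1206, 94) (0, 94)]
10. shoelace: 505.225

Area of P5's cell: 505.2250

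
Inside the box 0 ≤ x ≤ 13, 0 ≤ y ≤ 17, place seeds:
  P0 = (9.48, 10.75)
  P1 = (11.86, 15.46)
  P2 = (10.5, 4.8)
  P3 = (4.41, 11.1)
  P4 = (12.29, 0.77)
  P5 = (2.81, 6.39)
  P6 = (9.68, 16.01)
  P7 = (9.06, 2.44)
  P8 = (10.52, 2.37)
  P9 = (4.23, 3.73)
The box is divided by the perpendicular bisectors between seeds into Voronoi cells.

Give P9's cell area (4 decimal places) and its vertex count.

Area of P9's cell: 32.9287 (5 vertices)

1. box [0,13]×[0,17]: [(0, 0) (13, 0) (13, 17) (0, 17)]
2. ⊥bis P9·P0 via (6.855,7.24): [(0, 12.3666) (0, 0) (13, 0) (13, 2.6444)]  |A|=97.5714
3. ⊥bis P9·P1 via (8.045,9.595): [(0, 12.3666) (0, 0) (13, 0) (13, 2.6444)]  |A|=97.5714
4. ⊥bis P9·P2 via (7.365,4.265): [(6.8576, 7.238) (0, 12.3666) (0, 0) (8.0928, 0)]  |A|=71.6909
5. ⊥bis P9·P3 via (4.32,7.415): [(6.8576, 7.238) (6.6987, 7.3569) (0, 7.5205) (0, 0) (8.0928, 0)]  |A|=55.4597
6. ⊥bis P9·P4 via (8.26,2.25): [(7.8837, 1.2254) (6.8576, 7.238) (6.6987, 7.3569) (0, 7.5205) (0, 0) (7.4337, 0)]  |A|=55.0559
7. ⊥bis P9·P5 via (3.52,5.06): [(7.8837, 1.2254) (6.9196, 6.8748) (0, 3.1809) (0, 0) (7.4337, 0)]  |A|=38.4199
8. ⊥bis P9·P6 via (6.955,9.87): [(7.8837, 1.2254) (6.9196, 6.8748) (0, 3.1809) (0, 0) (7.4337, 0)]  |A|=38.4199
9. ⊥bis P9·P7 via (6.645,3.085): [(7.2072, 5.1899) (6.9196, 6.8748) (0, 3.1809) (0, 0) (5.8211, 0)]  |A|=32.9287
10. ⊥bis P9·P8 via (7.375,3.05): [(7.2072, 5.1899) (6.9196, 6.8748) (0, 3.1809) (0, 0) (5.8211, 0)]  |A|=32.9287
11. canonical 5-gon: [(7.2072, 5.1899) (6.9196, 6.8748) (0, 3.1809) (0, 0) (5.8211, 0)]
12. shoelace: 32.9287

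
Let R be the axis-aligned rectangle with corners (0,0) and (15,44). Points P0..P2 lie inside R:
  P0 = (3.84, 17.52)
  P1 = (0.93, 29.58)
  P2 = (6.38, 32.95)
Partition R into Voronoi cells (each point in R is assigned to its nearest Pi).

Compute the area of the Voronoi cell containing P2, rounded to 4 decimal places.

Area of P2's cell: 244.9683

1. box [0,15]×[0,44]: [(0, 0) (15, 0) (15, 44) (0, 44)]
2. ⊥bis P2·P0 via (5.11,25.235): [(0, 26.0762) (15, 23.607) (15, 44) (0, 44)]  |A|=287.3764
3. ⊥bis P2·P1 via (3.655,31.265): [(0, 37.1759) (7.6413, 24.8183) (15, 23.607) (15, 44) (0, 44)]  |A|=244.9683
4. canonical 5-gon: [(0, 37.1759) (7.6413, 24.8183) (15, 23.607) (15, 44) (0, 44)]
5. shoelace: 244.9683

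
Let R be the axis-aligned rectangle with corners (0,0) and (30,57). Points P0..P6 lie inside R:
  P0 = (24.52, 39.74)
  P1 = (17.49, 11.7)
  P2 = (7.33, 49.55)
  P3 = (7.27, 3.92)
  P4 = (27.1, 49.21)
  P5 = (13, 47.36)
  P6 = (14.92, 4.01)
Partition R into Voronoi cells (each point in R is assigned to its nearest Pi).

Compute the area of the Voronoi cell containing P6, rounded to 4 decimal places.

Area of P6's cell: 121.1552

1. box [0,30]×[0,57]: [(0, 0) (30, 0) (30, 57) (0, 57)]
2. ⊥bis P6·P0 via (19.72,21.875): [(0, 27.1734) (0, 0) (30, 0) (30, 19.113)]  |A|=694.2953
3. ⊥bis P6·P1 via (16.205,7.855): [(0, 13.2707) (0, 0) (30, 0) (30, 3.2447)]  |A|=247.7313
4. ⊥bis P6·P2 via (11.125,26.78): [(0, 13.2707) (0, 0) (30, 0) (30, 3.2447)]  |A|=247.7313
5. ⊥bis P6·P3 via (11.095,3.965): [(11.0289, 9.5849) (11.1416, 0) (30, 0) (30, 3.2447)]  |A|=121.1552
6. ⊥bis P6·P4 via (21.01,26.61): [(11.0289, 9.5849) (11.1416, 0) (30, 0) (30, 3.2447)]  |A|=121.1552
7. ⊥bis P6·P5 via (13.96,25.685): [(11.0289, 9.5849) (11.1416, 0) (30, 0) (30, 3.2447)]  |A|=121.1552
8. canonical 4-gon: [(11.0289, 9.5849) (11.1416, 0) (30, 0) (30, 3.2447)]
9. shoelace: 121.1552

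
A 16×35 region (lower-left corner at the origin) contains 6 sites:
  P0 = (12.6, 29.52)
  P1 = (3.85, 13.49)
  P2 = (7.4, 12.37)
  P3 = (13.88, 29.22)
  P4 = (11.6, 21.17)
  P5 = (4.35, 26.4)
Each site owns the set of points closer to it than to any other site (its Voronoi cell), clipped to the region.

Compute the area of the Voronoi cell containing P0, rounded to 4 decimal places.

1. box [0,16]×[0,35]: [(0, 0) (16, 0) (16, 35) (0, 35)]
2. ⊥bis P0·P1 via (8.225,21.505): [(0, 25.9946) (16, 17.261) (16, 35) (0, 35)]  |A|=213.9549
3. ⊥bis P0·P2 via (10,20.945): [(0, 25.9946) (8.3149, 21.4559) (16, 19.1258) (16, 35) (0, 35)]  |A|=206.7895
4. ⊥bis P0·P3 via (13.24,29.37): [(0, 25.9946) (8.3149, 21.4559) (11.1814, 20.5868) (14.5595, 35) (0, 35)]  |A|=158.1631
5. ⊥bis P0·P4 via (12.1,25.345): [(0, 26.7941) (12.2913, 25.3221) (14.5595, 35) (0, 35)]  |A|=120.8834
6. ⊥bis P0·P5 via (8.475,27.96): [(9.3389, 25.6757) (12.2913, 25.3221) (14.5595, 35) (5.8126, 35)]  |A|=55.4671
7. canonical 4-gon: [(9.3389, 25.6757) (12.2913, 25.3221) (14.5595, 35) (5.8126, 35)]
8. shoelace: 55.4671

Area of P0's cell: 55.4671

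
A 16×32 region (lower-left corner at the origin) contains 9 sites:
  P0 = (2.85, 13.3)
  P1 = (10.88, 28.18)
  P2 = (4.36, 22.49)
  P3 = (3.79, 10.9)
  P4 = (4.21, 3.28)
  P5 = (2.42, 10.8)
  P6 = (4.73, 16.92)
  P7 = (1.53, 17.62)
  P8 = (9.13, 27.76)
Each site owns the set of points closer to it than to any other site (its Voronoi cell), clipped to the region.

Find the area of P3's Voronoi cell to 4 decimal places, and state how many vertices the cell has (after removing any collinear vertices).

1. box [0,16]×[0,32]: [(0, 0) (16, 0) (16, 32) (0, 32)]
2. ⊥bis P3·P0 via (3.32,12.1): [(0, 10.7997) (0, 0) (16, 0) (16, 17.0663)]  |A|=222.928
3. ⊥bis P3·P1 via (7.335,19.54): [(14.6513, 16.5381) (0, 10.7997) (0, 0) (16, 0) (16, 15.9847)]  |A|=222.1986
4. ⊥bis P3·P2 via (4.075,16.695): [(15.6572, 16.1254) (13.8273, 16.2154) (0, 10.7997) (0, 0) (16, 0) (16, 15.9847)]  |A|=221.8663
5. ⊥bis P3·P4 via (4,7.09): [(15.6572, 16.1254) (13.8273, 16.2154) (0, 10.7997) (0, 6.8695) (16, 7.7514) (16, 15.9847)]  |A|=104.8987
6. ⊥bis P3·P5 via (3.105,10.85): [(15.6572, 16.1254) (13.8273, 16.2154) (3.0223, 11.9834) (3.3819, 7.0559) (16, 7.7514) (16, 15.9847)]  |A|=90.5941
7. ⊥bis P3·P6 via (4.26,13.91): [(6.892, 13.499) (3.0223, 11.9834) (3.3819, 7.0559) (16, 7.7514) (16, 12.0768)]  |A|=68.9336
8. ⊥bis P3·P7 via (2.66,14.26): [(6.892, 13.499) (3.0223, 11.9834) (3.3819, 7.0559) (16, 7.7514) (16, 12.0768)]  |A|=68.9336
9. ⊥bis P3·P8 via (6.46,19.33): [(6.892, 13.499) (3.0223, 11.9834) (3.3819, 7.0559) (16, 7.7514) (16, 12.0768)]  |A|=68.9336
10. canonical 5-gon: [(6.892, 13.499) (3.0223, 11.9834) (3.3819, 7.0559) (16, 7.7514) (16, 12.0768)]
11. shoelace: 68.9336

Area of P3's cell: 68.9336 (5 vertices)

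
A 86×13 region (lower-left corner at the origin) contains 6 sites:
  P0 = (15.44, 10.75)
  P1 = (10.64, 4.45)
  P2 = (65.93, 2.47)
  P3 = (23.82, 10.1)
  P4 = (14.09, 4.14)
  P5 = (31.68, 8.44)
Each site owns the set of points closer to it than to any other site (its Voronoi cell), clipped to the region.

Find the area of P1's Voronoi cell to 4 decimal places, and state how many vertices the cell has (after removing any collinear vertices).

Area of P1's cell: 144.8648 (5 vertices)

1. box [0,86]×[0,13]: [(0, 0) (86, 0) (86, 13) (0, 13)]
2. ⊥bis P1·P0 via (13.04,7.6): [(0, 0) (23.015, 0) (5.9525, 13) (0, 13)]  |A|=188.2888
3. ⊥bis P1·P2 via (38.285,3.46): [(0, 0) (23.015, 0) (5.9525, 13) (0, 13)]  |A|=188.2888
4. ⊥bis P1·P3 via (17.23,7.275): [(0, 0) (20.3486, 0) (19.0554, 3.0169) (5.9525, 13) (0, 13)]  |A|=184.2668
5. ⊥bis P1·P4 via (12.365,4.295): [(0, 0) (11.9791, 0) (12.6862, 7.8696) (5.9525, 13) (0, 13)]  |A|=144.8648
6. ⊥bis P1·P5 via (21.16,6.445): [(0, 0) (11.9791, 0) (12.6862, 7.8696) (5.9525, 13) (0, 13)]  |A|=144.8648
7. canonical 5-gon: [(0, 0) (11.9791, 0) (12.6862, 7.8696) (5.9525, 13) (0, 13)]
8. shoelace: 144.8648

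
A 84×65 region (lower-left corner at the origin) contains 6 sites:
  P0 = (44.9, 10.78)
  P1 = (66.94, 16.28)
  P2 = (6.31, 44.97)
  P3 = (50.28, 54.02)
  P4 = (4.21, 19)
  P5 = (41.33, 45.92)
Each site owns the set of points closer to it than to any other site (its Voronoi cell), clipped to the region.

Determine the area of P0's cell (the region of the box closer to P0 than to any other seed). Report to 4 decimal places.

Area of P0's cell: 879.8244

1. box [0,84]×[0,65]: [(0, 0) (84, 0) (84, 65) (0, 65)]
2. ⊥bis P0·P1 via (55.92,13.53): [(0, 0) (59.2964, 0) (43.0759, 65) (0, 65)]  |A|=3327.097
3. ⊥bis P0·P2 via (25.605,27.875): [(0.9083, 0) (59.2964, 0) (46.4649, 51.4194)]  |A|=1501.1388
4. ⊥bis P0·P3 via (47.59,32.4): [(31.3989, 34.4145) (0.9083, 0) (59.2964, 0) (51.3271, 31.935)]  |A|=1313.0229
5. ⊥bis P0·P4 via (24.555,14.89): [(31.3989, 34.4145) (27.6428, 30.1751) (21.547, 0) (59.2964, 0) (51.3271, 31.935)]  |A|=1001.6356
6. ⊥bis P0·P5 via (43.115,28.35): [(26.9422, 26.7069) (21.547, 0) (59.2964, 0) (51.9966, 29.2523)]  |A|=879.8244
7. canonical 4-gon: [(26.9422, 26.7069) (21.547, 0) (59.2964, 0) (51.9966, 29.2523)]
8. shoelace: 879.8244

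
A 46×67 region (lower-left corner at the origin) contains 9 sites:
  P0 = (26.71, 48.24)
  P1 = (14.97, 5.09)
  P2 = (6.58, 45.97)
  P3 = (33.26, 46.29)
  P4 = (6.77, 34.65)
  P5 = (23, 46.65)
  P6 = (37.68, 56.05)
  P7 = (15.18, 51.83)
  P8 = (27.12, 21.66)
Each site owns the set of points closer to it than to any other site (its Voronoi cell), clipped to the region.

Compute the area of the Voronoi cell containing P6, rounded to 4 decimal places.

1. box [0,46]×[0,67]: [(0, 0) (46, 0) (46, 67) (0, 67)]
2. ⊥bis P6·P0 via (32.195,52.145): [(46, 32.7544) (46, 67) (21.6191, 67)]  |A|=417.4696
3. ⊥bis P6·P1 via (26.325,30.57): [(46, 32.7544) (46, 67) (21.6191, 67)]  |A|=417.4696
4. ⊥bis P6·P2 via (22.13,51.01): [(46, 32.7544) (46, 67) (21.6191, 67)]  |A|=417.4696
5. ⊥bis P6·P3 via (35.47,51.17): [(31.6611, 52.8949) (46, 46.4013) (46, 67) (21.6191, 67)]  |A|=319.6285
6. ⊥bis P6·P4 via (22.225,45.35): [(31.6611, 52.8949) (46, 46.4013) (46, 67) (21.6191, 67)]  |A|=319.6285
7. ⊥bis P6·P5 via (30.34,51.35): [(31.6611, 52.8949) (46, 46.4013) (46, 67) (21.6191, 67)]  |A|=319.6285
8. ⊥bis P6·P7 via (26.43,53.94): [(24.8251, 62.4968) (31.6611, 52.8949) (46, 46.4013) (46, 67) (23.9805, 67)]  |A|=314.3116
9. ⊥bis P6·P8 via (32.4,38.855): [(24.8251, 62.4968) (31.6611, 52.8949) (46, 46.4013) (46, 67) (23.9805, 67)]  |A|=314.3116
10. canonical 5-gon: [(24.8251, 62.4968) (31.6611, 52.8949) (46, 46.4013) (46, 67) (23.9805, 67)]
11. shoelace: 314.3116

Area of P6's cell: 314.3116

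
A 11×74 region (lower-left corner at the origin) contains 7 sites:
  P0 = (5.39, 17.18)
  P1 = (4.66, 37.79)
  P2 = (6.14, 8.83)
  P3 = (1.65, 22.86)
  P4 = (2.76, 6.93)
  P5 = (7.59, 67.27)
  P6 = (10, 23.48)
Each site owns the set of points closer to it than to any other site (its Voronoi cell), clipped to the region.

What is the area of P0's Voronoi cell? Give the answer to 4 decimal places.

Area of P0's cell: 73.4316

1. box [0,11]×[0,74]: [(0, 0) (11, 0) (11, 74) (0, 74)]
2. ⊥bis P0·P1 via (5.025,27.485): [(0, 27.307) (0, 0) (11, 0) (11, 27.6966)]  |A|=302.5201
3. ⊥bis P0·P2 via (5.765,13.005): [(0, 27.307) (0, 12.4872) (11, 13.4752) (11, 27.6966)]  |A|=159.7269
4. ⊥bis P0·P3 via (3.52,20.02): [(0, 17.7023) (0, 12.4872) (11, 13.4752) (11, 24.9452)]  |A|=91.7679
5. ⊥bis P0·P4 via (4.075,12.055): [(0, 17.7023) (0, 13.1006) (1.7708, 12.6462) (11, 13.4752) (11, 24.9452)]  |A|=91.2248
6. ⊥bis P0·P5 via (6.49,42.225): [(0, 17.7023) (0, 13.1006) (1.7708, 12.6462) (11, 13.4752) (11, 24.9452)]  |A|=91.2248
7. ⊥bis P0·P6 via (7.695,20.33): [(5.9405, 21.6138) (0, 17.7023) (0, 13.1006) (1.7708, 12.6462) (11, 13.4752) (11, 17.9116)]  |A|=73.4316
8. canonical 6-gon: [(5.9405, 21.6138) (0, 17.7023) (0, 13.1006) (1.7708, 12.6462) (11, 13.4752) (11, 17.9116)]
9. shoelace: 73.4316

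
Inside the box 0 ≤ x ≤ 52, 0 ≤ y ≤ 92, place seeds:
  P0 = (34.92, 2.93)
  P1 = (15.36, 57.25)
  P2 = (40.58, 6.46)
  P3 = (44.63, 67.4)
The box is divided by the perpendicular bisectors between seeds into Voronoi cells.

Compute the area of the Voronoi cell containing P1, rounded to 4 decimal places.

Area of P1's cell: 1938.4386

1. box [0,52]×[0,92]: [(0, 0) (52, 0) (52, 92) (0, 92)]
2. ⊥bis P1·P0 via (25.14,30.09): [(0, 21.0374) (52, 39.762) (52, 92) (0, 92)]  |A|=3203.2168
3. ⊥bis P1·P2 via (27.97,31.855): [(0, 21.0374) (22.5038, 29.1407) (52, 43.7872) (52, 92) (0, 92)]  |A|=3143.8524
4. ⊥bis P1·P3 via (29.995,62.325): [(0, 21.0374) (22.5038, 29.1407) (38.7115, 37.1888) (19.7046, 92) (0, 92)]  |A|=1938.4386
5. canonical 5-gon: [(0, 21.0374) (22.5038, 29.1407) (38.7115, 37.1888) (19.7046, 92) (0, 92)]
6. shoelace: 1938.4386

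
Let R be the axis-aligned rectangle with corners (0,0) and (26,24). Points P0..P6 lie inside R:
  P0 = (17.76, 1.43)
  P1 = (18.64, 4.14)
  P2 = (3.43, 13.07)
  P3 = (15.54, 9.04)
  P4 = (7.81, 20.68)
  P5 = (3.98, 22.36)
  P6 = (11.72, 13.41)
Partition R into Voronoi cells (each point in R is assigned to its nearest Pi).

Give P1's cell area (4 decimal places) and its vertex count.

Area of P1's cell: 74.8898 (3 vertices)

1. box [0,26]×[0,24]: [(0, 0) (26, 0) (26, 24) (0, 24)]
2. ⊥bis P1·P0 via (18.2,2.785): [(0, 8.695) (26, 0.2522) (26, 24) (0, 24)]  |A|=507.6874
3. ⊥bis P1·P2 via (11.035,8.605): [(9.3124, 5.671) (26, 0.2522) (26, 24) (20.0736, 24)]  |A|=252.4594
4. ⊥bis P1·P3 via (17.09,6.59): [(13.4921, 4.3138) (26, 0.2522) (26, 12.2269)]  |A|=74.8898
5. ⊥bis P1·P4 via (13.225,12.41): [(13.4921, 4.3138) (26, 0.2522) (26, 12.2269)]  |A|=74.8898
6. ⊥bis P1·P5 via (11.31,13.25): [(13.4921, 4.3138) (26, 0.2522) (26, 12.2269)]  |A|=74.8898
7. ⊥bis P1·P6 via (15.18,8.775): [(13.4921, 4.3138) (26, 0.2522) (26, 12.2269)]  |A|=74.8898
8. canonical 3-gon: [(13.4921, 4.3138) (26, 0.2522) (26, 12.2269)]
9. shoelace: 74.8898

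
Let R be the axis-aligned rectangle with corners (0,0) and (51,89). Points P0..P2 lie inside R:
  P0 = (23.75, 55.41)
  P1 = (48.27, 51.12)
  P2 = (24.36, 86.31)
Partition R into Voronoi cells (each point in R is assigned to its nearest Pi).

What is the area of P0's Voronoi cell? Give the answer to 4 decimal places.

Area of P0's cell: 2334.0456

1. box [0,51]×[0,89]: [(0, 0) (51, 0) (51, 89) (0, 89)]
2. ⊥bis P0·P1 via (36.01,53.265): [(0, 0) (26.6908, 0) (42.2622, 89) (0, 89)]  |A|=3068.4069
3. ⊥bis P0·P2 via (24.055,70.86): [(0, 71.3349) (0, 0) (26.6908, 0) (39.0367, 70.5642)]  |A|=2334.0456
4. canonical 4-gon: [(0, 71.3349) (0, 0) (26.6908, 0) (39.0367, 70.5642)]
5. shoelace: 2334.0456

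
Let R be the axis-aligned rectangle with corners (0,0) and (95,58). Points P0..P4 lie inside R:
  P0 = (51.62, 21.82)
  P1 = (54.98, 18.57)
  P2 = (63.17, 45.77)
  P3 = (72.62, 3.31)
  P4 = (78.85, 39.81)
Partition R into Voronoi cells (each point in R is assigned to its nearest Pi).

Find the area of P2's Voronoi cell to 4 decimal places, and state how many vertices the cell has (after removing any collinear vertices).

Area of P2's cell: 986.1938 (4 vertices)

1. box [0,95]×[0,58]: [(0, 0) (95, 0) (95, 58) (0, 58)]
2. ⊥bis P2·P0 via (57.395,33.795): [(95, 15.6598) (95, 58) (7.2037, 58)]  |A|=1858.6563
3. ⊥bis P2·P1 via (59.075,32.17): [(63.573, 30.8157) (95, 21.3529) (95, 58) (7.2037, 58)]  |A|=1769.1982
4. ⊥bis P2·P3 via (67.895,24.54): [(63.573, 30.8157) (77.394, 26.6541) (95, 30.5726) (95, 58) (7.2037, 58)]  |A|=1688.0372
5. ⊥bis P2·P4 via (71.01,42.79): [(63.573, 30.8157) (66.1622, 30.036) (76.7914, 58) (7.2037, 58)]  |A|=986.1938
6. canonical 4-gon: [(63.573, 30.8157) (66.1622, 30.036) (76.7914, 58) (7.2037, 58)]
7. shoelace: 986.1938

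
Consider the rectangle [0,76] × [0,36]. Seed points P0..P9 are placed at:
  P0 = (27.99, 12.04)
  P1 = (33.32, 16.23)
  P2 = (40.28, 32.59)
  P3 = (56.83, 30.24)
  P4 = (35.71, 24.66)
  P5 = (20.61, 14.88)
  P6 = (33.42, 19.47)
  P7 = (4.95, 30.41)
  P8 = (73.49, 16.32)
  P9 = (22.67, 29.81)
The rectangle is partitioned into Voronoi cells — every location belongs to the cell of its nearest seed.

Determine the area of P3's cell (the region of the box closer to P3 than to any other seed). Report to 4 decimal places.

1. box [0,76]×[0,36]: [(0, 0) (76, 0) (76, 36) (0, 36)]
2. ⊥bis P3·P0 via (42.41,21.14): [(55.7508, 0) (76, 0) (76, 36) (33.0323, 36)]  |A|=1137.9041
3. ⊥bis P3·P1 via (45.075,23.235): [(58.9211, 0) (76, 0) (76, 36) (37.4681, 36)]  |A|=1000.9936
4. ⊥bis P3·P2 via (48.555,31.415): [(46.9473, 20.093) (58.9211, 0) (76, 0) (76, 36) (49.206, 36)]  |A|=907.6362
5. ⊥bis P3·P4 via (46.27,27.45): [(47.39, 23.2107) (49.2224, 16.2753) (58.9211, 0) (76, 0) (76, 36) (49.206, 36)]  |A|=903.2447
6. ⊥bis P3·P5 via (38.72,22.56): [(47.39, 23.2107) (49.2224, 16.2753) (58.9211, 0) (76, 0) (76, 36) (49.206, 36)]  |A|=903.2447
7. ⊥bis P3·P6 via (45.125,24.855): [(47.39, 23.2107) (49.2224, 16.2753) (58.9211, 0) (76, 0) (76, 36) (49.206, 36)]  |A|=903.2447
8. ⊥bis P3·P7 via (30.89,30.325): [(47.39, 23.2107) (49.2224, 16.2753) (58.9211, 0) (76, 0) (76, 36) (49.206, 36)]  |A|=903.2447
9. ⊥bis P3·P8 via (65.16,23.28): [(47.39, 23.2107) (49.2224, 16.2753) (53.4208, 9.23) (75.788, 36) (49.206, 36)]  |A|=415.1617
10. ⊥bis P3·P9 via (39.75,30.025): [(47.39, 23.2107) (49.2224, 16.2753) (53.4208, 9.23) (75.788, 36) (49.206, 36)]  |A|=415.1617
11. canonical 5-gon: [(47.39, 23.2107) (49.2224, 16.2753) (53.4208, 9.23) (75.788, 36) (49.206, 36)]
12. shoelace: 415.1617

Area of P3's cell: 415.1617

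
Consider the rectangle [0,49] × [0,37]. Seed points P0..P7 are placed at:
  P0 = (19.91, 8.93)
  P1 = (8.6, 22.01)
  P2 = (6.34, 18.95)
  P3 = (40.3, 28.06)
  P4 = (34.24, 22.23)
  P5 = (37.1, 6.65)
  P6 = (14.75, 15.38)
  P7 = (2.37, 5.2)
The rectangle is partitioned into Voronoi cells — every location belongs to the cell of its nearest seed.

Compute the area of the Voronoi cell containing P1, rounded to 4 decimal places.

Area of P1's cell: 311.7926

1. box [0,49]×[0,37]: [(0, 0) (49, 0) (49, 37) (0, 37)]
2. ⊥bis P1·P0 via (14.255,15.47): [(0, 3.144) (39.1544, 37) (0, 37)]  |A|=662.8059
3. ⊥bis P1·P2 via (7.47,20.48): [(0, 25.9971) (14.2543, 15.4694) (39.1544, 37) (0, 37)]  |A|=499.9289
4. ⊥bis P1·P3 via (24.45,25.035): [(0, 25.9971) (14.2543, 15.4694) (24.5728, 24.3916) (22.1665, 37) (0, 37)]  |A|=392.8333
5. ⊥bis P1·P4 via (21.42,22.12): [(0, 25.9971) (14.2543, 15.4694) (21.4239, 21.6688) (21.2923, 37) (0, 37)]  |A|=363.005
6. ⊥bis P1·P5 via (22.85,14.33): [(0, 25.9971) (14.2543, 15.4694) (21.4239, 21.6688) (21.2923, 37) (0, 37)]  |A|=363.005
7. ⊥bis P1·P6 via (11.675,18.695): [(0, 25.9971) (10.8824, 17.9598) (21.3722, 27.6901) (21.2923, 37) (0, 37)]  |A|=311.7926
8. ⊥bis P1·P7 via (5.485,13.605): [(0, 25.9971) (10.8824, 17.9598) (21.3722, 27.6901) (21.2923, 37) (0, 37)]  |A|=311.7926
9. canonical 5-gon: [(0, 25.9971) (10.8824, 17.9598) (21.3722, 27.6901) (21.2923, 37) (0, 37)]
10. shoelace: 311.7926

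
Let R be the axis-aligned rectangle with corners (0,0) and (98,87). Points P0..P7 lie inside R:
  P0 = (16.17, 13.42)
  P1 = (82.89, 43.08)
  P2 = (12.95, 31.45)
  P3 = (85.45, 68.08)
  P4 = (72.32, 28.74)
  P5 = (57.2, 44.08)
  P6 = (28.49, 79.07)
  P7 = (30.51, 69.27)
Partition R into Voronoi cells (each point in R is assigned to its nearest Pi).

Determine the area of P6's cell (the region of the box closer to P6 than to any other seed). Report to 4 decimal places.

Area of P6's cell: 756.2976

1. box [0,98]×[0,87]: [(0, 0) (98, 0) (98, 87) (0, 87)]
2. ⊥bis P6·P0 via (22.33,46.245): [(0, 50.4355) (98, 32.0446) (98, 87) (0, 87)]  |A|=4484.4743
3. ⊥bis P6·P1 via (55.69,61.075): [(0, 50.4355) (43.278, 42.3139) (72.8415, 87) (0, 87)]  |A|=2418.7216
4. ⊥bis P6·P2 via (20.72,55.26): [(0, 62.0216) (46.3167, 46.9069) (72.8415, 87) (0, 87)]  |A|=2038.6765
5. ⊥bis P6·P3 via (56.97,73.575): [(0, 62.0216) (46.3167, 46.9069) (54.0923, 58.66) (59.5603, 87) (0, 87)]  |A|=1850.4812
6. ⊥bis P6·P4 via (50.405,53.905): [(0, 62.0216) (43.4452, 47.844) (51.6825, 55.0175) (54.0923, 58.66) (59.5603, 87) (0, 87)]  |A|=1836.3224
7. ⊥bis P6·P5 via (42.845,61.575): [(0, 62.0216) (31.043, 51.8912) (56.876, 73.0877) (59.5603, 87) (0, 87)]  |A|=1584.4945
8. ⊥bis P6·P7 via (29.5,74.17): [(0, 68.0894) (58.2273, 80.0913) (59.5603, 87) (0, 87)]  |A|=756.2976
9. canonical 4-gon: [(0, 68.0894) (58.2273, 80.0913) (59.5603, 87) (0, 87)]
10. shoelace: 756.2976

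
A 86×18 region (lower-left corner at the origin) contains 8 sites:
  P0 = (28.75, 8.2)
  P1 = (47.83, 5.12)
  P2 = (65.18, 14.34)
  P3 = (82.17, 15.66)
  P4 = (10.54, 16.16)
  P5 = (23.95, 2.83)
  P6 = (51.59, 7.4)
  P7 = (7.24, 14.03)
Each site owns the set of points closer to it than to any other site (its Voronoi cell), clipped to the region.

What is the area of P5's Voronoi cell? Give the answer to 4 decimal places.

Area of P5's cell: 137.4761

1. box [0,86]×[0,18]: [(0, 0) (86, 0) (86, 18) (0, 18)]
2. ⊥bis P5·P0 via (26.35,5.515): [(0, 0) (32.5199, 0) (12.3824, 18) (0, 18)]  |A|=404.1208
3. ⊥bis P5·P1 via (35.89,3.975): [(0, 0) (32.5199, 0) (12.3824, 18) (0, 18)]  |A|=404.1208
4. ⊥bis P5·P2 via (44.565,8.585): [(0, 0) (32.5199, 0) (12.3824, 18) (0, 18)]  |A|=404.1208
5. ⊥bis P5·P3 via (53.06,9.245): [(0, 0) (32.5199, 0) (12.3824, 18) (0, 18)]  |A|=404.1208
6. ⊥bis P5·P4 via (17.245,9.495): [(7.8066, 0) (32.5199, 0) (19.4339, 11.697)]  |A|=144.5357
7. ⊥bis P5·P6 via (37.77,5.115): [(7.8066, 0) (32.5199, 0) (19.4339, 11.697)]  |A|=144.5357
8. ⊥bis P5·P7 via (15.595,8.43): [(14.3708, 6.6036) (9.9447, 0) (32.5199, 0) (19.4339, 11.697)]  |A|=137.4761
9. canonical 4-gon: [(14.3708, 6.6036) (9.9447, 0) (32.5199, 0) (19.4339, 11.697)]
10. shoelace: 137.4761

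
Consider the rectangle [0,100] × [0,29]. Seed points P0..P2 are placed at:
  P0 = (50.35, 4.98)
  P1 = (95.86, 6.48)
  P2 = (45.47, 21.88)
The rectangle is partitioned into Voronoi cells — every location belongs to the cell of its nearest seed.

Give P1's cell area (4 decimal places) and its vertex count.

Area of P1's cell: 776.2903 (5 vertices)

1. box [0,100]×[0,29]: [(0, 0) (100, 0) (100, 29) (0, 29)]
2. ⊥bis P1·P0 via (73.105,5.73): [(73.2939, 0) (100, 0) (100, 29) (72.338, 29)]  |A|=788.3377
3. ⊥bis P1·P2 via (70.665,14.18): [(72.6161, 20.5641) (73.2939, 0) (100, 0) (100, 29) (75.1942, 29)]  |A|=776.2903
4. canonical 5-gon: [(72.6161, 20.5641) (73.2939, 0) (100, 0) (100, 29) (75.1942, 29)]
5. shoelace: 776.2903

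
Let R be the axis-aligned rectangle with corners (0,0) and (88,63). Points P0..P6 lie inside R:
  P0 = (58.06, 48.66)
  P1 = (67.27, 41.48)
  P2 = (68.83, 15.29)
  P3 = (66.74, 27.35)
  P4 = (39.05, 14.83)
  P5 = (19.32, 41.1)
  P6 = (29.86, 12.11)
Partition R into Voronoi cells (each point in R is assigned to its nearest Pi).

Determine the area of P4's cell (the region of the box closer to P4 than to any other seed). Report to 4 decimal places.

Area of P4's cell: 629.4890

1. box [0,88]×[0,63]: [(0, 0) (88, 0) (88, 63) (0, 63)]
2. ⊥bis P4·P0 via (48.555,31.745): [(0, 59.0294) (0, 0) (88, 0) (88, 9.5798)]  |A|=3018.8029
3. ⊥bis P4·P1 via (53.16,28.155): [(51.1432, 30.2906) (0, 59.0294) (0, 0) (79.7486, 0)]  |A|=2717.2931
4. ⊥bis P4·P2 via (53.94,15.06): [(53.7473, 27.5331) (51.1432, 30.2906) (0, 59.0294) (0, 0) (54.1726, 0)]  |A|=2365.2004
5. ⊥bis P4·P3 via (52.895,21.09): [(53.8805, 18.9104) (47.9147, 32.1048) (0, 59.0294) (0, 0) (54.1726, 0)]  |A|=2338.2689
6. ⊥bis P4·P5 via (29.185,27.965): [(53.8805, 18.9104) (47.9147, 32.1048) (40.3539, 36.3534) (0, 6.0457) (0, 0) (54.1726, 0)]  |A|=1269.2187
7. ⊥bis P4·P6 via (34.455,13.47): [(53.8805, 18.9104) (47.9147, 32.1048) (40.3539, 36.3534) (29.9867, 28.5671) (38.4418, 0) (54.1726, 0)]  |A|=629.489
8. canonical 6-gon: [(53.8805, 18.9104) (47.9147, 32.1048) (40.3539, 36.3534) (29.9867, 28.5671) (38.4418, 0) (54.1726, 0)]
9. shoelace: 629.489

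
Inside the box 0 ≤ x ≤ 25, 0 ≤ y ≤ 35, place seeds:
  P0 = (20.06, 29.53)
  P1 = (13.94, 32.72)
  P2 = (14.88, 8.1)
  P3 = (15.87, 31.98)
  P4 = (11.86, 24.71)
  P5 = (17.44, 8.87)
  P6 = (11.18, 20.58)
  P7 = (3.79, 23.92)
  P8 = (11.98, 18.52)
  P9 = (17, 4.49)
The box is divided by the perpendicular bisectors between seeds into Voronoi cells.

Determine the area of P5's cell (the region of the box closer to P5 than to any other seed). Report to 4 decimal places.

Area of P5's cell: 97.6937

1. box [0,25]×[0,35]: [(0, 0) (25, 0) (25, 35) (0, 35)]
2. ⊥bis P5·P0 via (18.75,19.2): [(0, 21.5778) (0, 0) (25, 0) (25, 18.4074)]  |A|=499.8149
3. ⊥bis P5·P1 via (15.69,20.795): [(11.2781, 20.1476) (0, 18.4925) (0, 0) (25, 0) (25, 18.4074)]  |A|=482.4167
4. ⊥bis P5·P2 via (16.16,8.485): [(12.7066, 19.9664) (18.7121, 0) (25, 0) (25, 18.4074)]  |A|=175.9177
5. ⊥bis P5·P3 via (16.655,20.425): [(12.7066, 19.9664) (18.7121, 0) (25, 0) (25, 18.4074)]  |A|=175.9177
6. ⊥bis P5·P4 via (14.65,16.79): [(20.7657, 18.9444) (13.7567, 16.4753) (18.7121, 0) (25, 0) (25, 18.4074)]  |A|=162.3869
7. ⊥bis P5·P6 via (14.31,14.725): [(21.9273, 18.7971) (14.2868, 14.7126) (18.7121, 0) (25, 0) (25, 18.4074)]  |A|=152.6201
8. ⊥bis P5·P7 via (10.615,16.395): [(21.9273, 18.7971) (14.2868, 14.7126) (18.7121, 0) (25, 0) (25, 18.4074)]  |A|=152.6201
9. ⊥bis P5·P8 via (14.71,13.695): [(23.3978, 18.6106) (14.61, 13.6384) (18.7121, 0) (25, 0) (25, 18.4074)]  |A|=143.3811
10. ⊥bis P5·P9 via (17.22,6.68): [(23.3978, 18.6106) (14.61, 13.6384) (16.6868, 6.7336) (25, 5.8984) (25, 18.4074)]  |A|=97.6937
11. canonical 5-gon: [(23.3978, 18.6106) (14.61, 13.6384) (16.6868, 6.7336) (25, 5.8984) (25, 18.4074)]
12. shoelace: 97.6937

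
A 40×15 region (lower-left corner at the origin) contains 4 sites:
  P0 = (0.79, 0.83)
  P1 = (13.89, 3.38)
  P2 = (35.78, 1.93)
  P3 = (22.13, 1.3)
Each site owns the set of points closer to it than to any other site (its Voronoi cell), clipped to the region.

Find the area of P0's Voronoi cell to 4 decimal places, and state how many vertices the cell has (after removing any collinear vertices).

1. box [0,40]×[0,15]: [(0, 0) (40, 0) (40, 15) (0, 15)]
2. ⊥bis P0·P1 via (7.34,2.105): [(0, 0) (7.7498, 0) (4.8299, 15) (0, 15)]  |A|=94.3474
3. ⊥bis P0·P2 via (18.285,1.38): [(0, 0) (7.7498, 0) (4.8299, 15) (0, 15)]  |A|=94.3474
4. ⊥bis P0·P3 via (11.46,1.065): [(0, 0) (7.7498, 0) (4.8299, 15) (0, 15)]  |A|=94.3474
5. canonical 4-gon: [(0, 0) (7.7498, 0) (4.8299, 15) (0, 15)]
6. shoelace: 94.3474

Area of P0's cell: 94.3474 (4 vertices)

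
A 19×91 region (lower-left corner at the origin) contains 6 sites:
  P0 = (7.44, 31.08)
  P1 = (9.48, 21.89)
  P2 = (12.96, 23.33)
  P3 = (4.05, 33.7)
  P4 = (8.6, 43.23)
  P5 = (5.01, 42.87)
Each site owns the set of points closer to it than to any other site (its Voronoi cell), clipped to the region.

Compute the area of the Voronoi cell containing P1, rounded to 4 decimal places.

Area of P1's cell: 389.0146

1. box [0,19]×[0,91]: [(0, 0) (19, 0) (19, 91) (0, 91)]
2. ⊥bis P1·P0 via (8.46,26.485): [(0, 24.607) (0, 0) (19, 0) (19, 28.8247)]  |A|=507.6013
3. ⊥bis P1·P2 via (11.22,22.61): [(9.5193, 26.7201) (0, 24.607) (0, 0) (19, 0) (19, 3.8083)]  |A|=389.0146
4. ⊥bis P1·P3 via (6.765,27.795): [(9.5193, 26.7201) (0, 24.607) (0, 0) (19, 0) (19, 3.8083)]  |A|=389.0146
5. ⊥bis P1·P4 via (9.04,32.56): [(9.5193, 26.7201) (0, 24.607) (0, 0) (19, 0) (19, 3.8083)]  |A|=389.0146
6. ⊥bis P1·P5 via (7.245,32.38): [(9.5193, 26.7201) (0, 24.607) (0, 0) (19, 0) (19, 3.8083)]  |A|=389.0146
7. canonical 5-gon: [(9.5193, 26.7201) (0, 24.607) (0, 0) (19, 0) (19, 3.8083)]
8. shoelace: 389.0146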